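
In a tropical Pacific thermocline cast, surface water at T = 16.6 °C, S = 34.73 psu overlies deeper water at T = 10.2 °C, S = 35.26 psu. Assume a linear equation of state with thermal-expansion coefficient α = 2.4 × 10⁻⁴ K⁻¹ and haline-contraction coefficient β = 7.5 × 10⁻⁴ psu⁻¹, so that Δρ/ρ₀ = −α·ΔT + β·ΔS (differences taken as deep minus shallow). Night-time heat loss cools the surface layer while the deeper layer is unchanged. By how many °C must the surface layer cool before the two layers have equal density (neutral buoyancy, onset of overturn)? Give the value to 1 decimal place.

Neutral buoyancy requires Δρ = 0, i.e. −α(T_deep − T_surf′) + β(S_deep − S_surf) = 0.
T_surf′ = T_deep − (β/α)·ΔS = 10.2 − (7.5 × 10⁻⁴/2.4 × 10⁻⁴)·(+0.53) = 8.544 °C.
Cooling required: 16.6 − (8.544) = 8.056 °C.

8.1 °C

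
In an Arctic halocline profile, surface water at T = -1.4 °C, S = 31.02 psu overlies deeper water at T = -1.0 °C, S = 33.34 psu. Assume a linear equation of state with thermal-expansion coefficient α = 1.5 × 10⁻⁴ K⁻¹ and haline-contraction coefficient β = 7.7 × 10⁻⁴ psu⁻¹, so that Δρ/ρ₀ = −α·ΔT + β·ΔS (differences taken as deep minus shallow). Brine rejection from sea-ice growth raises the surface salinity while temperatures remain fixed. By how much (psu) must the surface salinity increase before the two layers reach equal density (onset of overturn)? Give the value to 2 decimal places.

Neutral buoyancy requires −α(T_deep − T_surf) + β(S_deep − S_surf′) = 0.
S_surf′ = S_deep − (α/β)·ΔT = 33.34 − (1.5 × 10⁻⁴/7.7 × 10⁻⁴)·(+0.4) = 33.2621 psu.
Increase required: 33.2621 − 31.02 = 2.2421 psu.

2.24 psu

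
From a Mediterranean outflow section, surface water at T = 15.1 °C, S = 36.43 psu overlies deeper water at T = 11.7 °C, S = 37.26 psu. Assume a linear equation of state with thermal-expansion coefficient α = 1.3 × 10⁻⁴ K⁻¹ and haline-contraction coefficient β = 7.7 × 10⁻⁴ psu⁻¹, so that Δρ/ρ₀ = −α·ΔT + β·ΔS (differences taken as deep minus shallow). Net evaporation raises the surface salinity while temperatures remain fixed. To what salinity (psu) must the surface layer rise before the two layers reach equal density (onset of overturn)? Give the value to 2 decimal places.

37.83 psu

Neutral buoyancy requires −α(T_deep − T_surf) + β(S_deep − S_surf′) = 0.
S_surf′ = S_deep − (α/β)·ΔT = 37.26 − (1.3 × 10⁻⁴/7.7 × 10⁻⁴)·(-3.4) = 37.8340 psu.
Increase required: 37.8340 − 36.43 = 1.4040 psu.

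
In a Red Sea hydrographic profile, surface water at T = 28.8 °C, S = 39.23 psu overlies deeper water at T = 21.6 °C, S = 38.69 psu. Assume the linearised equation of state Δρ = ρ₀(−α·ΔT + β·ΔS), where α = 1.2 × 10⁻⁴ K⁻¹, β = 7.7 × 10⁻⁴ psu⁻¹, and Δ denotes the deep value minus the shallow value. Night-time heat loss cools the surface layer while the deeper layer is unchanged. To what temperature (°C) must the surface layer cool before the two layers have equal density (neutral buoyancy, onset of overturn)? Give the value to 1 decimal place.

Neutral buoyancy requires Δρ = 0, i.e. −α(T_deep − T_surf′) + β(S_deep − S_surf) = 0.
T_surf′ = T_deep − (β/α)·ΔS = 21.6 − (7.7 × 10⁻⁴/1.2 × 10⁻⁴)·(-0.54) = 25.065 °C.
Cooling required: 28.8 − (25.065) = 3.735 °C.

25.1 °C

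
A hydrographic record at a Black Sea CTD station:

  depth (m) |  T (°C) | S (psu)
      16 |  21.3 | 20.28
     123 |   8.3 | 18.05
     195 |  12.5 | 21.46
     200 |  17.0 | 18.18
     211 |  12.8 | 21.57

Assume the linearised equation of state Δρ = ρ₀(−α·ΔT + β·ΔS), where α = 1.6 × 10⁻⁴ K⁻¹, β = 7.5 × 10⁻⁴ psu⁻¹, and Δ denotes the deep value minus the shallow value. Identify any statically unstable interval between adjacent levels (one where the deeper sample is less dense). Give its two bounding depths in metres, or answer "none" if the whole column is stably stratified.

195–200 m

Evaluate Δρ/ρ₀ = −αΔT + βΔS across each adjacent pair:
  16–123 m: −αΔT+βΔS = −(1.6 × 10⁻⁴)(-13.0)+(7.5 × 10⁻⁴)(-2.23) = 4.1 × 10⁻⁴ → stable
  123–195 m: −αΔT+βΔS = −(1.6 × 10⁻⁴)(+4.2)+(7.5 × 10⁻⁴)(+3.41) = 1.9 × 10⁻³ → stable
  195–200 m: −αΔT+βΔS = −(1.6 × 10⁻⁴)(+4.5)+(7.5 × 10⁻⁴)(-3.28) = -3.2 × 10⁻³ → UNSTABLE
  200–211 m: −αΔT+βΔS = −(1.6 × 10⁻⁴)(-4.2)+(7.5 × 10⁻⁴)(+3.39) = 3.2 × 10⁻³ → stable
The 195–200 m interval has Δρ < 0: lighter water underlies denser water.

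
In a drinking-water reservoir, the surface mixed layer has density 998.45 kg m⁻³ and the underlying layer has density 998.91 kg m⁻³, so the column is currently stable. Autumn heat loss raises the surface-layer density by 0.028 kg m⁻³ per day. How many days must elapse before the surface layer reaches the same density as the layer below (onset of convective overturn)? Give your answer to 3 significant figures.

Density deficit of the surface layer: 998.91 − 998.45 = 0.46 kg m⁻³.
Required change = 0.46 / 0.028 = 16.4 days.

16.4 days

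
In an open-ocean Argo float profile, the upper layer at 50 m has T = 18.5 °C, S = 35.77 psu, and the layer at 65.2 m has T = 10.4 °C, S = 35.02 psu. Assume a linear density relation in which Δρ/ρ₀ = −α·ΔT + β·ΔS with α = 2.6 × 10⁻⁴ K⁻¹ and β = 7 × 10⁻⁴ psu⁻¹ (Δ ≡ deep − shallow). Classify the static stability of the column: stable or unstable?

ΔT = 10.4 − 18.5 = -8.1 K and ΔS = 35.02 − 35.77 = -0.75 psu (deep − shallow).
−αΔT = 2.106 × 10⁻³; βΔS = -5.25 × 10⁻⁴; sum Δρ/ρ₀ = 1.581 × 10⁻³.
Δρ/ρ₀ > 0, so Δρ > 0: deeper water is denser → statically stable.

stable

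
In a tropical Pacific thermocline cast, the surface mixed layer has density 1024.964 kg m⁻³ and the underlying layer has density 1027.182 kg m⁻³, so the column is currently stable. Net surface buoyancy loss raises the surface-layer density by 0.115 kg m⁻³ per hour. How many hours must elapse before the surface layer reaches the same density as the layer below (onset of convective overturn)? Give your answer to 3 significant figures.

Density deficit of the surface layer: 1027.182 − 1024.964 = 2.218 kg m⁻³.
Required change = 2.218 / 0.115 = 19.3 hours.

19.3 hours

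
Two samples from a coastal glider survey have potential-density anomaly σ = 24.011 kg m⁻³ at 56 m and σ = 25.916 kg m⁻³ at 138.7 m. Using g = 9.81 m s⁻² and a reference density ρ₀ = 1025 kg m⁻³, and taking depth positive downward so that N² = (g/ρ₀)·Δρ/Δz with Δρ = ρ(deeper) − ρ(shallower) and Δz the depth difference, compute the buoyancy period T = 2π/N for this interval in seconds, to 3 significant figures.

423 s

Δρ = 1025.916 − 1024.011 = 1.905 kg m⁻³ over Δz = 138.7 − 56 = 82.7 m.
N² = (9.81/1025) × (1.905/82.7) = 2.2046 × 10⁻⁴ s⁻².
N = √(2.2046 × 10⁻⁴) = 0.014848 rad s⁻¹, so T = 2π/N = 423.17 s ≈ 423 s.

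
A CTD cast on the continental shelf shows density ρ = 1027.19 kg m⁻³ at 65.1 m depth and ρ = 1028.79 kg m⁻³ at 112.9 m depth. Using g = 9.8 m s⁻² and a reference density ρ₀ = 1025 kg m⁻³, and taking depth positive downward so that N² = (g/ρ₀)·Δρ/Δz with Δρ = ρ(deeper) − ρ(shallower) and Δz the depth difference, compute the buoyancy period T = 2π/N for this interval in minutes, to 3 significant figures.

5.85 min

Δρ = 1028.79 − 1027.19 = 1.60 kg m⁻³ over Δz = 112.9 − 65.1 = 47.8 m.
N² = (9.8/1025) × (1.60/47.8) = 3.2003 × 10⁻⁴ s⁻².
N = √(3.2003 × 10⁻⁴) = 0.017889 rad s⁻¹, so T = 2π/N = 351.23 s = 5.8538 min ≈ 5.85 min.
Since Δρ > 0 the layer is stably stratified.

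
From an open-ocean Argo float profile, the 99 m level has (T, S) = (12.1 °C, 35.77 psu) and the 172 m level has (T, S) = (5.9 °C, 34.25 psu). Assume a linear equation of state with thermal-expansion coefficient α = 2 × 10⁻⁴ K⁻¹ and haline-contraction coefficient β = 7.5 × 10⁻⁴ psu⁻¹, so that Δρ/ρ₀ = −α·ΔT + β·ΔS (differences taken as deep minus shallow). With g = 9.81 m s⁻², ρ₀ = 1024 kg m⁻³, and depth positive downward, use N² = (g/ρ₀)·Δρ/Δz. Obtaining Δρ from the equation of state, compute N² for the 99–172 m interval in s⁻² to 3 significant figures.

1.34 × 10⁻⁵ s⁻²

ΔT = -6.2 K, ΔS = -1.52 psu (deep − shallow).
Δρ/ρ₀ = −αΔT + βΔS = 1.24 × 10⁻³ − 1.14 × 10⁻³ = 1.00 × 10⁻⁴, so Δρ ≈ 0.1024 kg m⁻³.
N² = (g/ρ₀)·Δρ/Δz = g·(Δρ/ρ₀)/Δz = 9.81 × 1.00 × 10⁻⁴ / 73 = 1.3438 × 10⁻⁵ s⁻² ≈ 1.34 × 10⁻⁵ s⁻².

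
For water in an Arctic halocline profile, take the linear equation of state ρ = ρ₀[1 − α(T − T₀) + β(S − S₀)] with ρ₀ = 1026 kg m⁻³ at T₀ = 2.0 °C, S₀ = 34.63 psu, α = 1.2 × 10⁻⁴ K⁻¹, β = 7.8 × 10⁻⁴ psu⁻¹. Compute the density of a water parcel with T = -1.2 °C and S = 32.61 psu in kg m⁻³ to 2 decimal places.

T − T₀ = -3.2 K, S − S₀ = -2.02 psu.
Bracket = 1 − α·(-3.2) + β·(-2.02) = 1 + (-1.1916 × 10⁻³) = 0.9988084.
ρ = 1026 × 0.9988084 = 1024.78 kg m⁻³.

1024.78 kg m⁻³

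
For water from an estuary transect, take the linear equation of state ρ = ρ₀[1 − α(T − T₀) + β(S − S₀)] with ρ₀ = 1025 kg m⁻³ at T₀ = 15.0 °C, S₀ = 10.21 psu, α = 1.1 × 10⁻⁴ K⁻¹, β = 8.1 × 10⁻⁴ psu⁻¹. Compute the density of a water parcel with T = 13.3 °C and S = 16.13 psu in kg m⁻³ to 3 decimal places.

1030.107 kg m⁻³

T − T₀ = -1.7 K, S − S₀ = +5.92 psu.
Bracket = 1 − α·(-1.7) + β·(+5.92) = 1 + (4.9822 × 10⁻³) = 1.0049822.
ρ = 1025 × 1.0049822 = 1030.107 kg m⁻³.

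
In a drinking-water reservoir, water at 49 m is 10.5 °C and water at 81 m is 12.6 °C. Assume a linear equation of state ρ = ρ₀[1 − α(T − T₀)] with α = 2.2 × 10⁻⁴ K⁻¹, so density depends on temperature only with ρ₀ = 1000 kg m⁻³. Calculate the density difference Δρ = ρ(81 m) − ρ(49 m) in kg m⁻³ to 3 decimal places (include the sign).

-0.462 kg m⁻³

ΔT = +2.1 K, Δρ/ρ₀ = −αΔT = -4.62 × 10⁻⁴.
Δρ = 1000 × (-4.62 × 10⁻⁴) = -0.462 kg m⁻³.
Negative Δρ: lighter below, statically unstable.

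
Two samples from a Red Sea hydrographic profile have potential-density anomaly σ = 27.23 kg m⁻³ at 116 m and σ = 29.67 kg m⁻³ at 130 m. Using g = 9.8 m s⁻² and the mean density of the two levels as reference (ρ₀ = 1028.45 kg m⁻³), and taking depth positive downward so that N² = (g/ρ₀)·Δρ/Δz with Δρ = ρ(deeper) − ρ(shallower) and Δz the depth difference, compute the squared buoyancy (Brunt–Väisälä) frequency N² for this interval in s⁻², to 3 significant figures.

Δρ = 1029.67 − 1027.23 = 2.44 kg m⁻³ over Δz = 130 − 116 = 14 m.
N² = (9.8/1028.45) × (2.44/14) = 1.6608 × 10⁻³ s⁻² ≈ 1.66 × 10⁻³ s⁻².

1.66 × 10⁻³ s⁻²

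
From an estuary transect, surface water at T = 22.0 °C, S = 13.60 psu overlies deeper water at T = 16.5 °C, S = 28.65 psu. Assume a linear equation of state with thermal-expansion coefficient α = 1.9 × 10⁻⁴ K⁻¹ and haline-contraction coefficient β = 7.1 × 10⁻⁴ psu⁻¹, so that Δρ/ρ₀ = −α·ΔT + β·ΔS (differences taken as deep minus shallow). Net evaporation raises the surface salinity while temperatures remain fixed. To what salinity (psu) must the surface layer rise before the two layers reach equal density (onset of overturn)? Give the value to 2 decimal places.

Neutral buoyancy requires −α(T_deep − T_surf) + β(S_deep − S_surf′) = 0.
S_surf′ = S_deep − (α/β)·ΔT = 28.65 − (1.9 × 10⁻⁴/7.1 × 10⁻⁴)·(-5.5) = 30.1218 psu.
Increase required: 30.1218 − 13.60 = 16.5218 psu.

30.12 psu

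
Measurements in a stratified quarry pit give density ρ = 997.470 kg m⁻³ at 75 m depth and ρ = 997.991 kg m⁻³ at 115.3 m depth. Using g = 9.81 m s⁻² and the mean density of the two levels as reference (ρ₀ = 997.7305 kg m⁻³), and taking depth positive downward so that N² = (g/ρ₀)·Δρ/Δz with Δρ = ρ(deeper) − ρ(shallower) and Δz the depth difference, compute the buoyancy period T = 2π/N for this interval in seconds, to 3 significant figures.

Δρ = 997.991 − 997.470 = 0.521 kg m⁻³ over Δz = 115.3 − 75 = 40.3 m.
N² = (9.81/997.7305) × (0.521/40.3) = 1.2711 × 10⁻⁴ s⁻².
N = √(1.2711 × 10⁻⁴) = 0.011274 rad s⁻¹, so T = 2π/N = 557.32 s ≈ 557 s.

557 s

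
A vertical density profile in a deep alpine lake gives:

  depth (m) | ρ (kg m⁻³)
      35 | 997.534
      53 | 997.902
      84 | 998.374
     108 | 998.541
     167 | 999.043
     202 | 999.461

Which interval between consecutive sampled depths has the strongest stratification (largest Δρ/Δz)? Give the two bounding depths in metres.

Compute the density gradient over each adjacent pair:
  35–53 m: Δρ/Δz = 0.368/18 = 0.020 kg m⁻⁴
  53–84 m: Δρ/Δz = 0.472/31 = 0.015 kg m⁻⁴
  84–108 m: Δρ/Δz = 0.167/24 = 7.0 × 10⁻³ kg m⁻⁴
  108–167 m: Δρ/Δz = 0.502/59 = 8.5 × 10⁻³ kg m⁻⁴
  167–202 m: Δρ/Δz = 0.418/35 = 0.012 kg m⁻⁴
The largest gradient is in the 35–53 m interval — the pycnocline.

35–53 m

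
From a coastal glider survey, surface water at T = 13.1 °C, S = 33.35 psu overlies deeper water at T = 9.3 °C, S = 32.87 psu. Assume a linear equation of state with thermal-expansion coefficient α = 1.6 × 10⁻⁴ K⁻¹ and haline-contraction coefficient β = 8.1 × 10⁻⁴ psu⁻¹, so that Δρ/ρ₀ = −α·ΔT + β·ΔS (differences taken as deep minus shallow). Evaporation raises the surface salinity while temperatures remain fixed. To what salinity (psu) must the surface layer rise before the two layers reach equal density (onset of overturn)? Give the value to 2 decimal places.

Neutral buoyancy requires −α(T_deep − T_surf) + β(S_deep − S_surf′) = 0.
S_surf′ = S_deep − (α/β)·ΔT = 32.87 − (1.6 × 10⁻⁴/8.1 × 10⁻⁴)·(-3.8) = 33.6206 psu.
Increase required: 33.6206 − 33.35 = 0.2706 psu.

33.62 psu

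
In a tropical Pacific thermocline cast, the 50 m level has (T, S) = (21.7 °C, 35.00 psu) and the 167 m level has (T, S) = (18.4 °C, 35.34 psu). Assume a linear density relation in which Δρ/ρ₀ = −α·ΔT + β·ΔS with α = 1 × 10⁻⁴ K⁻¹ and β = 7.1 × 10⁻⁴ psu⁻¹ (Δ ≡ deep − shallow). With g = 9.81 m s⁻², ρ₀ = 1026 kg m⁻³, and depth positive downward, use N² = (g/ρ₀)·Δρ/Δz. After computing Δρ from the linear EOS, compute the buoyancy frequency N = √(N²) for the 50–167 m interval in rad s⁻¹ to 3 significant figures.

6.92 × 10⁻³ rad s⁻¹

ΔT = -3.3 K, ΔS = +0.34 psu (deep − shallow).
Δρ/ρ₀ = −αΔT + βΔS = 3.30 × 10⁻⁴ + 2.414 × 10⁻⁴ = 5.714 × 10⁻⁴, so Δρ ≈ 0.5863 kg m⁻³.
N² = (g/ρ₀)·Δρ/Δz = g·(Δρ/ρ₀)/Δz = 9.81 × 5.714 × 10⁻⁴ / 117 = 4.7910 × 10⁻⁵ s⁻².
N = √(4.7910 × 10⁻⁵) = 6.9217 × 10⁻³ rad s⁻¹ ≈ 6.92 × 10⁻³ rad s⁻¹.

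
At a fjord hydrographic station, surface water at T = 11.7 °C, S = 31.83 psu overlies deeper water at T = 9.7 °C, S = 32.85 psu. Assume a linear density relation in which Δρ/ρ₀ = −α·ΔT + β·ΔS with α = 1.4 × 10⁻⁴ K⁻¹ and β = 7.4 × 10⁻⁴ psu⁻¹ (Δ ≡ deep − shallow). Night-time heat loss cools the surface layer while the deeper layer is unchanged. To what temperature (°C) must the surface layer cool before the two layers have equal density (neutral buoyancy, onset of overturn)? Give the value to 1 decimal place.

Neutral buoyancy requires Δρ = 0, i.e. −α(T_deep − T_surf′) + β(S_deep − S_surf) = 0.
T_surf′ = T_deep − (β/α)·ΔS = 9.7 − (7.4 × 10⁻⁴/1.4 × 10⁻⁴)·(+1.02) = 4.309 °C.
Cooling required: 11.7 − (4.309) = 7.391 °C.

4.3 °C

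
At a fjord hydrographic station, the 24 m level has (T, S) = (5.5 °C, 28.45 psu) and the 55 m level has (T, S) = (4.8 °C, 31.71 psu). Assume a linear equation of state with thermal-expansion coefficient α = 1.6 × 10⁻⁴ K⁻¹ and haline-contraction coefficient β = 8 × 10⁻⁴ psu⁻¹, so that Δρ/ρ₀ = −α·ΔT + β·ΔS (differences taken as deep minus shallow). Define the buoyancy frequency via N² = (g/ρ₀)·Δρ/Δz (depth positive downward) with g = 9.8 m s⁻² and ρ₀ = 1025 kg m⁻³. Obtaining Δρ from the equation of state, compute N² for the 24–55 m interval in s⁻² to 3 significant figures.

8.60 × 10⁻⁴ s⁻²

ΔT = -0.7 K, ΔS = +3.26 psu (deep − shallow).
Δρ/ρ₀ = −αΔT + βΔS = 1.12 × 10⁻⁴ + 2.608 × 10⁻³ = 2.72 × 10⁻³, so Δρ ≈ 2.788 kg m⁻³.
N² = (g/ρ₀)·Δρ/Δz = g·(Δρ/ρ₀)/Δz = 9.8 × 2.72 × 10⁻³ / 31 = 8.5987 × 10⁻⁴ s⁻² ≈ 8.60 × 10⁻⁴ s⁻².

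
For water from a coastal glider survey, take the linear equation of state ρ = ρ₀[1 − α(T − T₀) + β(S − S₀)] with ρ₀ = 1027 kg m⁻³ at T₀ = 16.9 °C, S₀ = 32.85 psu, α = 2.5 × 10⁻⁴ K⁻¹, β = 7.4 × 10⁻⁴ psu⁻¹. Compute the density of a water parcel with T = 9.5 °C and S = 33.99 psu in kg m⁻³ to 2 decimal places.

T − T₀ = -7.4 K, S − S₀ = +1.14 psu.
Bracket = 1 − α·(-7.4) + β·(+1.14) = 1 + (2.6936 × 10⁻³) = 1.0026936.
ρ = 1027 × 1.0026936 = 1029.77 kg m⁻³.

1029.77 kg m⁻³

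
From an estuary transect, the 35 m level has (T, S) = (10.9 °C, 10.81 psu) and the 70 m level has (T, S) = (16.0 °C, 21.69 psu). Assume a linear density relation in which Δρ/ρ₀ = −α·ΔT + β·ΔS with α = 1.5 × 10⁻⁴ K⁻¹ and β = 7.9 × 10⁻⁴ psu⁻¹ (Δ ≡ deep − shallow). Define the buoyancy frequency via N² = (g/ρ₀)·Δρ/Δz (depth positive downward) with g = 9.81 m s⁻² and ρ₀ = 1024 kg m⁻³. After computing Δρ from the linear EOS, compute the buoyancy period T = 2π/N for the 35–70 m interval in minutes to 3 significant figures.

2.24 min

ΔT = +5.1 K, ΔS = +10.88 psu (deep − shallow).
Δρ/ρ₀ = −αΔT + βΔS = -7.65 × 10⁻⁴ + 8.5952 × 10⁻³ = 7.8302 × 10⁻³, so Δρ ≈ 8.018 kg m⁻³.
N² = (g/ρ₀)·Δρ/Δz = g·(Δρ/ρ₀)/Δz = 9.81 × 7.8302 × 10⁻³ / 35 = 2.1947 × 10⁻³ s⁻².
N = √(2.1947 × 10⁻³) = 0.046848 rad s⁻¹ → T = 2π/N = 134.12 s = 2.2353 min ≈ 2.24 min.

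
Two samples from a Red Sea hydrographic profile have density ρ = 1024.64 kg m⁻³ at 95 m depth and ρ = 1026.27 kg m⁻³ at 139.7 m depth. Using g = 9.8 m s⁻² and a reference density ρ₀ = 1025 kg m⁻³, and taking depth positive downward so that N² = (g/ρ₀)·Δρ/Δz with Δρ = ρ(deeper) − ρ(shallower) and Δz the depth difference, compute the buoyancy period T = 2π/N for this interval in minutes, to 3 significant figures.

5.61 min

Δρ = 1026.27 − 1024.64 = 1.63 kg m⁻³ over Δz = 139.7 − 95 = 44.7 m.
N² = (9.8/1025) × (1.63/44.7) = 3.4864 × 10⁻⁴ s⁻².
N = √(3.4864 × 10⁻⁴) = 0.018672 rad s⁻¹, so T = 2π/N = 336.50 s = 5.6083 min ≈ 5.61 min.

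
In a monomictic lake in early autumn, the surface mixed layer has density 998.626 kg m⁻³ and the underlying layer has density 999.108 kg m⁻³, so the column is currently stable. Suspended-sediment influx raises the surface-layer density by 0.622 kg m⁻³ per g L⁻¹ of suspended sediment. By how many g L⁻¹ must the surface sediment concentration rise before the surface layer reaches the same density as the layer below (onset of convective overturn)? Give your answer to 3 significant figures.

0.775 g L⁻¹

Density deficit of the surface layer: 999.108 − 998.626 = 0.482 kg m⁻³.
Required change = 0.482 / 0.622 = 0.775 g L⁻¹.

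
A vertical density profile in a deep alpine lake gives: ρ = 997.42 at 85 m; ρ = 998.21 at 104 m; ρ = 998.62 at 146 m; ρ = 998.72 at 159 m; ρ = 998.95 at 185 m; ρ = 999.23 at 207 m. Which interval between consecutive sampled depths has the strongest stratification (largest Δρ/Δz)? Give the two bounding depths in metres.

Compute the density gradient over each adjacent pair:
  85–104 m: Δρ/Δz = 0.79/19 = 0.042 kg m⁻⁴
  104–146 m: Δρ/Δz = 0.41/42 = 9.8 × 10⁻³ kg m⁻⁴
  146–159 m: Δρ/Δz = 0.10/13 = 7.7 × 10⁻³ kg m⁻⁴
  159–185 m: Δρ/Δz = 0.23/26 = 8.8 × 10⁻³ kg m⁻⁴
  185–207 m: Δρ/Δz = 0.28/22 = 0.013 kg m⁻⁴
The largest gradient is in the 85–104 m interval — the pycnocline.

85–104 m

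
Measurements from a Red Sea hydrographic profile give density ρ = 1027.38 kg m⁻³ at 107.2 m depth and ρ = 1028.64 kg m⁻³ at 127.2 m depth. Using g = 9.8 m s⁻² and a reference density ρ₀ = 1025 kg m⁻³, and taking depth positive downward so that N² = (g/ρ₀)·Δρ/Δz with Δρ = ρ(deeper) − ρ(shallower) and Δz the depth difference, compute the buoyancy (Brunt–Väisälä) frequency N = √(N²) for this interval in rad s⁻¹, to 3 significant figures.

Δρ = 1028.64 − 1027.38 = 1.26 kg m⁻³ over Δz = 127.2 − 107.2 = 20 m.
N² = (9.8/1025) × (1.26/20) = 6.0234 × 10⁻⁴ s⁻².
N = √(6.0234 × 10⁻⁴) = 0.024543 rad s⁻¹ ≈ 0.0245 rad s⁻¹.

0.0245 rad s⁻¹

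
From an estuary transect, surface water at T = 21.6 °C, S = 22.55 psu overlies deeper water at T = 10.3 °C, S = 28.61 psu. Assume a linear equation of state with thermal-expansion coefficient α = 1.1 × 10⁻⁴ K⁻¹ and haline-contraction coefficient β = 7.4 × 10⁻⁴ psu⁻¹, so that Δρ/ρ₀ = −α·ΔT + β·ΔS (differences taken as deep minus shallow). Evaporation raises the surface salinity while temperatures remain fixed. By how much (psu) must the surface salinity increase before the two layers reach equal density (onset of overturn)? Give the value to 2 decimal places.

Neutral buoyancy requires −α(T_deep − T_surf) + β(S_deep − S_surf′) = 0.
S_surf′ = S_deep − (α/β)·ΔT = 28.61 − (1.1 × 10⁻⁴/7.4 × 10⁻⁴)·(-11.3) = 30.2897 psu.
Increase required: 30.2897 − 22.55 = 7.7397 psu.

7.74 psu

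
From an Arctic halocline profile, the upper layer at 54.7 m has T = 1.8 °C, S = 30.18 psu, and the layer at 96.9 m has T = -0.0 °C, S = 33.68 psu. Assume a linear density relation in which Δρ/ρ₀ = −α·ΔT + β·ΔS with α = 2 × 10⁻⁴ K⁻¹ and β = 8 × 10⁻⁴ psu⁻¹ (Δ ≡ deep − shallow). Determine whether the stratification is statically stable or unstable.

ΔT = -0.0 − 1.8 = -1.8 K and ΔS = 33.68 − 30.18 = +3.50 psu (deep − shallow).
−αΔT = 3.60 × 10⁻⁴; βΔS = 2.80 × 10⁻³; sum Δρ/ρ₀ = 3.16 × 10⁻³.
Δρ/ρ₀ > 0, so Δρ > 0: deeper water is denser → statically stable.

stable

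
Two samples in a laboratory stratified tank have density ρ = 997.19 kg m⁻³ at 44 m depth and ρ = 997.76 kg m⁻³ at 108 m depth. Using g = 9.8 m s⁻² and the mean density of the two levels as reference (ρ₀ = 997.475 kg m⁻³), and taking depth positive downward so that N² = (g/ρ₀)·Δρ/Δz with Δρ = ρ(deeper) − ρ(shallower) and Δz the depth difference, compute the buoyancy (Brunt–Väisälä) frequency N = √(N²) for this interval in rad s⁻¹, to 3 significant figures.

9.35 × 10⁻³ rad s⁻¹

Δρ = 997.76 − 997.19 = 0.57 kg m⁻³ over Δz = 108 − 44 = 64 m.
N² = (9.8/997.475) × (0.57/64) = 8.7502 × 10⁻⁵ s⁻².
N = √(8.7502 × 10⁻⁵) = 9.3543 × 10⁻³ rad s⁻¹ ≈ 9.35 × 10⁻³ rad s⁻¹.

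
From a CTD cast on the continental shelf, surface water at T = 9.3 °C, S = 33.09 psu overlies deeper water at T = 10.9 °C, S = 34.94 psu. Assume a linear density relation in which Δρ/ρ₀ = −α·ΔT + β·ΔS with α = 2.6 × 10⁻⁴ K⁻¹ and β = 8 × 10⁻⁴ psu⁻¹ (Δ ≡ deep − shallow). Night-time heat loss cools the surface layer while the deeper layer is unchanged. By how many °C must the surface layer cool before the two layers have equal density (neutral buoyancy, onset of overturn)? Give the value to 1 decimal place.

Neutral buoyancy requires Δρ = 0, i.e. −α(T_deep − T_surf′) + β(S_deep − S_surf) = 0.
T_surf′ = T_deep − (β/α)·ΔS = 10.9 − (8 × 10⁻⁴/2.6 × 10⁻⁴)·(+1.85) = 5.208 °C.
Cooling required: 9.3 − (5.208) = 4.092 °C.

4.1 °C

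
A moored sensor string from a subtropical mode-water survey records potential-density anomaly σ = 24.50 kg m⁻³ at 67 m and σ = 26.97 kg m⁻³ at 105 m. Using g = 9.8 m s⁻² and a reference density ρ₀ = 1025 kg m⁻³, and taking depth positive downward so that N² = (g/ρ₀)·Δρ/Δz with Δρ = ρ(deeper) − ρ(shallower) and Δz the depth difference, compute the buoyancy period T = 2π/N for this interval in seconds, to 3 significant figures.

Δρ = 1026.97 − 1024.50 = 2.47 kg m⁻³ over Δz = 105 − 67 = 38 m.
N² = (9.8/1025) × (2.47/38) = 6.2146 × 10⁻⁴ s⁻².
N = √(6.2146 × 10⁻⁴) = 0.024929 rad s⁻¹, so T = 2π/N = 252.04 s ≈ 252 s.
Since Δρ > 0 the layer is stably stratified.

252 s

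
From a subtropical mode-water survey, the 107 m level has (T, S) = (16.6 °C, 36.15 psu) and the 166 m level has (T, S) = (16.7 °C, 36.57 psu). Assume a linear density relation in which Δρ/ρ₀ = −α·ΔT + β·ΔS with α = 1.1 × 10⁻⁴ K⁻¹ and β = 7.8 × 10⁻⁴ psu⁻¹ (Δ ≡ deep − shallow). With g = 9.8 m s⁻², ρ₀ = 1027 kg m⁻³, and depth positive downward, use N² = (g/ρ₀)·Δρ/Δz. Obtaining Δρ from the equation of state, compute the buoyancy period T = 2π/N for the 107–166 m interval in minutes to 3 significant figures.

ΔT = +0.1 K, ΔS = +0.42 psu (deep − shallow).
Δρ/ρ₀ = −αΔT + βΔS = -1.10 × 10⁻⁵ + 3.276 × 10⁻⁴ = 3.166 × 10⁻⁴, so Δρ ≈ 0.3251 kg m⁻³.
N² = (g/ρ₀)·Δρ/Δz = g·(Δρ/ρ₀)/Δz = 9.8 × 3.166 × 10⁻⁴ / 59 = 5.2588 × 10⁻⁵ s⁻².
N = √(5.2588 × 10⁻⁵) = 7.2518 × 10⁻³ rad s⁻¹ → T = 2π/N = 866.43 s = 14.440 min ≈ 14.4 min.

14.4 min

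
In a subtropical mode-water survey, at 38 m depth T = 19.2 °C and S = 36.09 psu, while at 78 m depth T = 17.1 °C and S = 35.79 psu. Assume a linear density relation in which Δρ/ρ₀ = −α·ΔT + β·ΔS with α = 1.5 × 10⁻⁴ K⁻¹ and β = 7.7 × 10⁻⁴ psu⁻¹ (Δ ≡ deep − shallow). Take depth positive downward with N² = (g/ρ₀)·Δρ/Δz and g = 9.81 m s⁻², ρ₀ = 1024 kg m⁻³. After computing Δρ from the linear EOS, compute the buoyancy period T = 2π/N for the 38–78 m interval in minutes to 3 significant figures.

23.1 min

ΔT = -2.1 K, ΔS = -0.30 psu (deep − shallow).
Δρ/ρ₀ = −αΔT + βΔS = 3.15 × 10⁻⁴ − 2.31 × 10⁻⁴ = 8.40 × 10⁻⁵, so Δρ ≈ 0.08602 kg m⁻³.
N² = (g/ρ₀)·Δρ/Δz = g·(Δρ/ρ₀)/Δz = 9.81 × 8.40 × 10⁻⁵ / 40 = 2.0601 × 10⁻⁵ s⁻².
N = √(2.0601 × 10⁻⁵) = 4.5388 × 10⁻³ rad s⁻¹ → T = 2π/N = 1.3843 × 10³ s = 23.072 min ≈ 23.1 min.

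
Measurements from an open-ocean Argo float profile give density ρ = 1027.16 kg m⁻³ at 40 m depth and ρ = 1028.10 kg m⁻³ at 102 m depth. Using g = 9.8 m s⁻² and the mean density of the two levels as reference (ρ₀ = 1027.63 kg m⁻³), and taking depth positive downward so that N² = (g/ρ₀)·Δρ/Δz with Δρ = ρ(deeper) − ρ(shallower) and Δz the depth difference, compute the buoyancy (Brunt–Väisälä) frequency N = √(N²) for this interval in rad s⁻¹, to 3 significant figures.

Δρ = 1028.10 − 1027.16 = 0.94 kg m⁻³ over Δz = 102 − 40 = 62 m.
N² = (9.8/1027.63) × (0.94/62) = 1.4459 × 10⁻⁴ s⁻².
N = √(1.4459 × 10⁻⁴) = 0.012025 rad s⁻¹ ≈ 0.0120 rad s⁻¹.

0.0120 rad s⁻¹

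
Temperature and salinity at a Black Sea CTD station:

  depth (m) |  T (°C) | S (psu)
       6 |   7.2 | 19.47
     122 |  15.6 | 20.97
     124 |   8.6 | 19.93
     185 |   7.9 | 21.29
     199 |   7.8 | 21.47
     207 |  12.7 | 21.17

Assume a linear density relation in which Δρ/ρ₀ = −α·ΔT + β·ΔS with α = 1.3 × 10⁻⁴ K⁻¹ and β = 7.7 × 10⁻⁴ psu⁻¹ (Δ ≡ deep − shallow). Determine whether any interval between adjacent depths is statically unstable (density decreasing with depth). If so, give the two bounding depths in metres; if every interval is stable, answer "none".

Evaluate Δρ/ρ₀ = −αΔT + βΔS across each adjacent pair:
  6–122 m: −αΔT+βΔS = −(1.3 × 10⁻⁴)(+8.4)+(7.7 × 10⁻⁴)(+1.50) = 6.3 × 10⁻⁵ → stable
  122–124 m: −αΔT+βΔS = −(1.3 × 10⁻⁴)(-7.0)+(7.7 × 10⁻⁴)(-1.04) = 1.1 × 10⁻⁴ → stable
  124–185 m: −αΔT+βΔS = −(1.3 × 10⁻⁴)(-0.7)+(7.7 × 10⁻⁴)(+1.36) = 1.1 × 10⁻³ → stable
  185–199 m: −αΔT+βΔS = −(1.3 × 10⁻⁴)(-0.1)+(7.7 × 10⁻⁴)(+0.18) = 1.5 × 10⁻⁴ → stable
  199–207 m: −αΔT+βΔS = −(1.3 × 10⁻⁴)(+4.9)+(7.7 × 10⁻⁴)(-0.30) = -8.7 × 10⁻⁴ → UNSTABLE
The 199–207 m interval has Δρ < 0: lighter water underlies denser water.

199–207 m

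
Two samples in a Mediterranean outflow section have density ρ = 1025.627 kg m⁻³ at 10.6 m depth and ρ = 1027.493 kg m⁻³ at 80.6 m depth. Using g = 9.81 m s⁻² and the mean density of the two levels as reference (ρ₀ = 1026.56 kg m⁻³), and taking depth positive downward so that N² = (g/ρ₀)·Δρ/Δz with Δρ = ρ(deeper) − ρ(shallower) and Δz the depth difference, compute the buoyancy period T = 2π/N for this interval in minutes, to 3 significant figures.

6.56 min

Δρ = 1027.493 − 1025.627 = 1.866 kg m⁻³ over Δz = 80.6 − 10.6 = 70 m.
N² = (9.81/1026.56) × (1.866/70) = 2.5474 × 10⁻⁴ s⁻².
N = √(2.5474 × 10⁻⁴) = 0.015961 rad s⁻¹, so T = 2π/N = 393.66 s = 6.5610 min ≈ 6.56 min.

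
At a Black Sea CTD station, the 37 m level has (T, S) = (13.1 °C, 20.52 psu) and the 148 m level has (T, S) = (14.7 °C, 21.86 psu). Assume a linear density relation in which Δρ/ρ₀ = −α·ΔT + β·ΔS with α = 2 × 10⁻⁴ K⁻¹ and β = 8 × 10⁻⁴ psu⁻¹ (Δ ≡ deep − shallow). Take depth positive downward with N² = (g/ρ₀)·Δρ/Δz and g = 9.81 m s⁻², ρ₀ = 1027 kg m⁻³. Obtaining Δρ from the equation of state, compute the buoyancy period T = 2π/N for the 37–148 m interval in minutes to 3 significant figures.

ΔT = +1.6 K, ΔS = +1.34 psu (deep − shallow).
Δρ/ρ₀ = −αΔT + βΔS = -3.20 × 10⁻⁴ + 1.072 × 10⁻³ = 7.52 × 10⁻⁴, so Δρ ≈ 0.7723 kg m⁻³.
N² = (g/ρ₀)·Δρ/Δz = g·(Δρ/ρ₀)/Δz = 9.81 × 7.52 × 10⁻⁴ / 111 = 6.6461 × 10⁻⁵ s⁻².
N = √(6.6461 × 10⁻⁵) = 8.1524 × 10⁻³ rad s⁻¹ → T = 2π/N = 770.72 s = 12.845 min ≈ 12.8 min.

12.8 min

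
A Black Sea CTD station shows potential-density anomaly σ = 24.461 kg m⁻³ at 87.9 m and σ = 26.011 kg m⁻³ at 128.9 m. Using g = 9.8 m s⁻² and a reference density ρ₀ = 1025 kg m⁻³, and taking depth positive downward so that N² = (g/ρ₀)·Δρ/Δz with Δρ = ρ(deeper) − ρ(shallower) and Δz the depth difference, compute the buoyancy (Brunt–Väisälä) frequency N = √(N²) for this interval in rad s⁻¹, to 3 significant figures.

Δρ = 1026.011 − 1024.461 = 1.550 kg m⁻³ over Δz = 128.9 − 87.9 = 41 m.
N² = (9.8/1025) × (1.550/41) = 3.6145 × 10⁻⁴ s⁻².
N = √(3.6145 × 10⁻⁴) = 0.019012 rad s⁻¹ ≈ 0.0190 rad s⁻¹.
N² > 0, so the interval is statically stable.

0.0190 rad s⁻¹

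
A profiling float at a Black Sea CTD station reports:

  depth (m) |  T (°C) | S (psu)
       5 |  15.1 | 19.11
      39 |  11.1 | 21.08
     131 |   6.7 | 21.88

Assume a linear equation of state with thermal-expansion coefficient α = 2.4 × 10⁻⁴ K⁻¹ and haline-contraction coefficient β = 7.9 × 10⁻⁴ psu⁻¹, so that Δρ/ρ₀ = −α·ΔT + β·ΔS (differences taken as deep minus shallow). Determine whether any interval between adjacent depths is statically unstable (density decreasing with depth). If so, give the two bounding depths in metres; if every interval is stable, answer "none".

Evaluate Δρ/ρ₀ = −αΔT + βΔS across each adjacent pair:
  5–39 m: −αΔT+βΔS = −(2.4 × 10⁻⁴)(-4.0)+(7.9 × 10⁻⁴)(+1.97) = 2.5 × 10⁻³ → stable
  39–131 m: −αΔT+βΔS = −(2.4 × 10⁻⁴)(-4.4)+(7.9 × 10⁻⁴)(+0.80) = 1.7 × 10⁻³ → stable
Every interval has Δρ > 0: the column is stably stratified throughout.

none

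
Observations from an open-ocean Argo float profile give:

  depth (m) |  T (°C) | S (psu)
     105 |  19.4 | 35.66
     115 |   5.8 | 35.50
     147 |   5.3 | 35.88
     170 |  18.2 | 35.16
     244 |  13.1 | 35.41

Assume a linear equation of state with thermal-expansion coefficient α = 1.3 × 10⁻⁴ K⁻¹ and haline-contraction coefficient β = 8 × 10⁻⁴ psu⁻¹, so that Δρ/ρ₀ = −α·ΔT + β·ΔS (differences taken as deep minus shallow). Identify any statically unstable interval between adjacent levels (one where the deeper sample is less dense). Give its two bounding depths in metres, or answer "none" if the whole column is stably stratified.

Evaluate Δρ/ρ₀ = −αΔT + βΔS across each adjacent pair:
  105–115 m: −αΔT+βΔS = −(1.3 × 10⁻⁴)(-13.6)+(8 × 10⁻⁴)(-0.16) = 1.6 × 10⁻³ → stable
  115–147 m: −αΔT+βΔS = −(1.3 × 10⁻⁴)(-0.5)+(8 × 10⁻⁴)(+0.38) = 3.7 × 10⁻⁴ → stable
  147–170 m: −αΔT+βΔS = −(1.3 × 10⁻⁴)(+12.9)+(8 × 10⁻⁴)(-0.72) = -2.3 × 10⁻³ → UNSTABLE
  170–244 m: −αΔT+βΔS = −(1.3 × 10⁻⁴)(-5.1)+(8 × 10⁻⁴)(+0.25) = 8.6 × 10⁻⁴ → stable
The 147–170 m interval has Δρ < 0: lighter water underlies denser water.

147–170 m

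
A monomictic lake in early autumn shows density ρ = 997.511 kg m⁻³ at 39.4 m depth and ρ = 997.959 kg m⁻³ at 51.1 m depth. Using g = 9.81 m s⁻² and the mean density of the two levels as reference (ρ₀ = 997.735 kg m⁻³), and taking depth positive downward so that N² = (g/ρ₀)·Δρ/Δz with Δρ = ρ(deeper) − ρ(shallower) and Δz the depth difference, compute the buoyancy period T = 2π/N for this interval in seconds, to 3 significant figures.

Δρ = 997.959 − 997.511 = 0.448 kg m⁻³ over Δz = 51.1 − 39.4 = 11.7 m.
N² = (9.81/997.735) × (0.448/11.7) = 3.7648 × 10⁻⁴ s⁻².
N = √(3.7648 × 10⁻⁴) = 0.019403 rad s⁻¹, so T = 2π/N = 323.83 s ≈ 324 s.

324 s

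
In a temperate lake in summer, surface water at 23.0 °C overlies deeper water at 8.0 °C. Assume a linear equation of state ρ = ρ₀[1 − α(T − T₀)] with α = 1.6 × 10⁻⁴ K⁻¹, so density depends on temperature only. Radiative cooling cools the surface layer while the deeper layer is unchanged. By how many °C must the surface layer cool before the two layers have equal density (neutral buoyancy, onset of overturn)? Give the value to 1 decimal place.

With temperature the only control, equal density requires T_surf′ = T_deep.
T_surf′ = 8.0 °C.
Cooling required: 23.0 − 8.0 = 15.0 °C.

15.0 °C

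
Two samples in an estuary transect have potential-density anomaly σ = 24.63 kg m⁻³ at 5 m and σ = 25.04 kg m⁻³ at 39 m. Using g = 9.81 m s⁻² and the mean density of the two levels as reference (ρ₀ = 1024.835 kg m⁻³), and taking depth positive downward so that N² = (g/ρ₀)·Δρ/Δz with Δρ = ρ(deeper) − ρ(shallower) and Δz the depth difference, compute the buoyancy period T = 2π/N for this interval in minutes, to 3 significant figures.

Δρ = 1025.04 − 1024.63 = 0.41 kg m⁻³ over Δz = 39 − 5 = 34 m.
N² = (9.81/1024.835) × (0.41/34) = 1.1543 × 10⁻⁴ s⁻².
N = √(1.1543 × 10⁻⁴) = 0.010744 rad s⁻¹, so T = 2π/N = 584.81 s = 9.7468 min ≈ 9.75 min.

9.75 min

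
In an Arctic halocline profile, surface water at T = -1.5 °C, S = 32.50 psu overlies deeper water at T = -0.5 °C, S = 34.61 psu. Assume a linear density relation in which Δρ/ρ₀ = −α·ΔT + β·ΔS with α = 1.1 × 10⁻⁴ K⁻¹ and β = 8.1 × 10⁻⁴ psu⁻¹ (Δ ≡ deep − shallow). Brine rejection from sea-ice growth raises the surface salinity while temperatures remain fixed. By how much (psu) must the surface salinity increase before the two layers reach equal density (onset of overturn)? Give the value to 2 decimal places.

Neutral buoyancy requires −α(T_deep − T_surf) + β(S_deep − S_surf′) = 0.
S_surf′ = S_deep − (α/β)·ΔT = 34.61 − (1.1 × 10⁻⁴/8.1 × 10⁻⁴)·(+1.0) = 34.4742 psu.
Increase required: 34.4742 − 32.50 = 1.9742 psu.

1.97 psu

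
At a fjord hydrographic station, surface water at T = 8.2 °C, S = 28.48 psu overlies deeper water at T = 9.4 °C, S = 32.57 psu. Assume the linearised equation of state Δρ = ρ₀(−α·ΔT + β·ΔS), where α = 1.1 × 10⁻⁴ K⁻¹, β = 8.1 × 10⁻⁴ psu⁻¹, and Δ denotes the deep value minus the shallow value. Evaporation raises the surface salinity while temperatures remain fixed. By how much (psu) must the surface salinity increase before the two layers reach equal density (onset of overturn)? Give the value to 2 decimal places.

Neutral buoyancy requires −α(T_deep − T_surf) + β(S_deep − S_surf′) = 0.
S_surf′ = S_deep − (α/β)·ΔT = 32.57 − (1.1 × 10⁻⁴/8.1 × 10⁻⁴)·(+1.2) = 32.4070 psu.
Increase required: 32.4070 − 28.48 = 3.9270 psu.

3.93 psu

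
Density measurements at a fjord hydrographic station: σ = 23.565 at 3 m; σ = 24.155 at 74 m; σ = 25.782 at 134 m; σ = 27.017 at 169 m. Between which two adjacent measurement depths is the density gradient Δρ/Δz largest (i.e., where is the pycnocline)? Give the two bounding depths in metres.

134–169 m

Compute the density gradient over each adjacent pair:
  3–74 m: Δρ/Δz = 0.590/71 = 8.3 × 10⁻³ kg m⁻⁴
  74–134 m: Δρ/Δz = 1.627/60 = 0.027 kg m⁻⁴
  134–169 m: Δρ/Δz = 1.235/35 = 0.035 kg m⁻⁴
The largest gradient is in the 134–169 m interval — the pycnocline.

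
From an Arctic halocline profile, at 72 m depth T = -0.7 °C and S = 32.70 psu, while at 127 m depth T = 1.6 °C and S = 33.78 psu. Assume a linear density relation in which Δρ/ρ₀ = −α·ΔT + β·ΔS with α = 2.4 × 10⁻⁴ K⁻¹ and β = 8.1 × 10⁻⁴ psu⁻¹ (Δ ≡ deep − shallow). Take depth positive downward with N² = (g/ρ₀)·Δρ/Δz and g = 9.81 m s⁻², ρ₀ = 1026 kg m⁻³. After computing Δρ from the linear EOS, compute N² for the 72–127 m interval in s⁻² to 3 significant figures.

5.76 × 10⁻⁵ s⁻²

ΔT = +2.3 K, ΔS = +1.08 psu (deep − shallow).
Δρ/ρ₀ = −αΔT + βΔS = -5.52 × 10⁻⁴ + 8.748 × 10⁻⁴ = 3.228 × 10⁻⁴, so Δρ ≈ 0.3312 kg m⁻³.
N² = (g/ρ₀)·Δρ/Δz = g·(Δρ/ρ₀)/Δz = 9.81 × 3.228 × 10⁻⁴ / 55 = 5.7576 × 10⁻⁵ s⁻² ≈ 5.76 × 10⁻⁵ s⁻².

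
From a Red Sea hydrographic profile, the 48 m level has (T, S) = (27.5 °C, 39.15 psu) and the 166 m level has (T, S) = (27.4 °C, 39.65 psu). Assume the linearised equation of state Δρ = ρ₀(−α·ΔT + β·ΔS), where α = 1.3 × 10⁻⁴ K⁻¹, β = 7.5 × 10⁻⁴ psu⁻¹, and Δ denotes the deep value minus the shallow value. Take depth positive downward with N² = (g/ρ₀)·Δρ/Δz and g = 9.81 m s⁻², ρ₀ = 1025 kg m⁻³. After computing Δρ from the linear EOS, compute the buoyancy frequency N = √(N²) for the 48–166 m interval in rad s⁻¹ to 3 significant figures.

5.68 × 10⁻³ rad s⁻¹

ΔT = -0.1 K, ΔS = +0.50 psu (deep − shallow).
Δρ/ρ₀ = −αΔT + βΔS = 1.30 × 10⁻⁵ + 3.75 × 10⁻⁴ = 3.88 × 10⁻⁴, so Δρ ≈ 0.3977 kg m⁻³.
N² = (g/ρ₀)·Δρ/Δz = g·(Δρ/ρ₀)/Δz = 9.81 × 3.88 × 10⁻⁴ / 118 = 3.2257 × 10⁻⁵ s⁻².
N = √(3.2257 × 10⁻⁵) = 5.6795 × 10⁻³ rad s⁻¹ ≈ 5.68 × 10⁻³ rad s⁻¹.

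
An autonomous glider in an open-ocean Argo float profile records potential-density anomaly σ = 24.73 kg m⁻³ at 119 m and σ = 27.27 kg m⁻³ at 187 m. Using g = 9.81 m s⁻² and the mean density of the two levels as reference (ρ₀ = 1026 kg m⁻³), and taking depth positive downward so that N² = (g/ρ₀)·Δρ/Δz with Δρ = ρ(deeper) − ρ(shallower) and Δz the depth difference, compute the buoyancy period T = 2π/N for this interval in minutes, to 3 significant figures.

5.54 min

Δρ = 1027.27 − 1024.73 = 2.54 kg m⁻³ over Δz = 187 − 119 = 68 m.
N² = (9.81/1026) × (2.54/68) = 3.5715 × 10⁻⁴ s⁻².
N = √(3.5715 × 10⁻⁴) = 0.018898 rad s⁻¹, so T = 2π/N = 332.48 s = 5.5413 min ≈ 5.54 min.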